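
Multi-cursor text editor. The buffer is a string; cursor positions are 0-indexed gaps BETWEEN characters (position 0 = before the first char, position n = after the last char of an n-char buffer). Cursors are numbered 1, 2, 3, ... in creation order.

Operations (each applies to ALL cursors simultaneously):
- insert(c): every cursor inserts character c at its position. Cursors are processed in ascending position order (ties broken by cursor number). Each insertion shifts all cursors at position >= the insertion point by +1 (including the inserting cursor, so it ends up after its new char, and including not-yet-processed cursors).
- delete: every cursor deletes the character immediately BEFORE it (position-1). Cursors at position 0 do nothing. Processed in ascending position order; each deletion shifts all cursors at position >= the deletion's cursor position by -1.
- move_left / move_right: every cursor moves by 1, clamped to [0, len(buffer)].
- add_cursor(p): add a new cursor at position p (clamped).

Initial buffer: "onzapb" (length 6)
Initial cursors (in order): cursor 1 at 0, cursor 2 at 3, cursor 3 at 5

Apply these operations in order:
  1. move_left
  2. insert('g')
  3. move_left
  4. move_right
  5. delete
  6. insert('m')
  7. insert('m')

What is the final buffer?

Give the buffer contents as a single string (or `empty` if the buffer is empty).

Answer: mmonmmzammpb

Derivation:
After op 1 (move_left): buffer="onzapb" (len 6), cursors c1@0 c2@2 c3@4, authorship ......
After op 2 (insert('g')): buffer="gongzagpb" (len 9), cursors c1@1 c2@4 c3@7, authorship 1..2..3..
After op 3 (move_left): buffer="gongzagpb" (len 9), cursors c1@0 c2@3 c3@6, authorship 1..2..3..
After op 4 (move_right): buffer="gongzagpb" (len 9), cursors c1@1 c2@4 c3@7, authorship 1..2..3..
After op 5 (delete): buffer="onzapb" (len 6), cursors c1@0 c2@2 c3@4, authorship ......
After op 6 (insert('m')): buffer="monmzampb" (len 9), cursors c1@1 c2@4 c3@7, authorship 1..2..3..
After op 7 (insert('m')): buffer="mmonmmzammpb" (len 12), cursors c1@2 c2@6 c3@10, authorship 11..22..33..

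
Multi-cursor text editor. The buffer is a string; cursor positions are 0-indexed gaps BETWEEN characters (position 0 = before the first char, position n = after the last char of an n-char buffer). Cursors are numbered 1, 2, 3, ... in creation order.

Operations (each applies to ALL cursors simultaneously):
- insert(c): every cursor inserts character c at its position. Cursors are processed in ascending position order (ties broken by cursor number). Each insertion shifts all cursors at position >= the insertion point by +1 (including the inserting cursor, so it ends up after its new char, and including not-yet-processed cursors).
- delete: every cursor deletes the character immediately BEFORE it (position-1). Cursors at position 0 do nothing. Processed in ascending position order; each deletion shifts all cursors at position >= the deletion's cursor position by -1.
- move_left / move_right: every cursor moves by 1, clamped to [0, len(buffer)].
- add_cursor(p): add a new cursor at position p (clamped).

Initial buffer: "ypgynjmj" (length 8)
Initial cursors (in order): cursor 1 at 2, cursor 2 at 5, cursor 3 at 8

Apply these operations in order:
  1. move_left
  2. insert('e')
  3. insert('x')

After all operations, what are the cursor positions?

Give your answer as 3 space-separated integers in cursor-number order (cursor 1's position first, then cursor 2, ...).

Answer: 3 8 13

Derivation:
After op 1 (move_left): buffer="ypgynjmj" (len 8), cursors c1@1 c2@4 c3@7, authorship ........
After op 2 (insert('e')): buffer="yepgyenjmej" (len 11), cursors c1@2 c2@6 c3@10, authorship .1...2...3.
After op 3 (insert('x')): buffer="yexpgyexnjmexj" (len 14), cursors c1@3 c2@8 c3@13, authorship .11...22...33.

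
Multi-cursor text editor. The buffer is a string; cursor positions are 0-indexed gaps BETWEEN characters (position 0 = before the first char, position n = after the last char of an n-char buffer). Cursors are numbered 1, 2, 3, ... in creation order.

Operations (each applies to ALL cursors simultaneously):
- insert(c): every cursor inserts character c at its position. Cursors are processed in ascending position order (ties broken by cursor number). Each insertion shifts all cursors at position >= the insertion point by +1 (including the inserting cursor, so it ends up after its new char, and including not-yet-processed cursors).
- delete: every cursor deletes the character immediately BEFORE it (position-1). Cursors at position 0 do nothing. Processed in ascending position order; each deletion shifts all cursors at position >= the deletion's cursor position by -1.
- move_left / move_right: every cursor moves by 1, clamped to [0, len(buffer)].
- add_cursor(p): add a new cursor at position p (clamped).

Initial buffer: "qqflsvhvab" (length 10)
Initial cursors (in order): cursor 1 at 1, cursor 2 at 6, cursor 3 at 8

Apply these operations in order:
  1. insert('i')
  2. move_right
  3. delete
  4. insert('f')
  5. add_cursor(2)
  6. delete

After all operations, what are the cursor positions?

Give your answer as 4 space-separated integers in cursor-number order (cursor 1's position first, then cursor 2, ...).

Answer: 1 6 8 1

Derivation:
After op 1 (insert('i')): buffer="qiqflsvihviab" (len 13), cursors c1@2 c2@8 c3@11, authorship .1.....2..3..
After op 2 (move_right): buffer="qiqflsvihviab" (len 13), cursors c1@3 c2@9 c3@12, authorship .1.....2..3..
After op 3 (delete): buffer="qiflsvivib" (len 10), cursors c1@2 c2@7 c3@9, authorship .1....2.3.
After op 4 (insert('f')): buffer="qifflsvifvifb" (len 13), cursors c1@3 c2@9 c3@12, authorship .11....22.33.
After op 5 (add_cursor(2)): buffer="qifflsvifvifb" (len 13), cursors c4@2 c1@3 c2@9 c3@12, authorship .11....22.33.
After op 6 (delete): buffer="qflsvivib" (len 9), cursors c1@1 c4@1 c2@6 c3@8, authorship .....2.3.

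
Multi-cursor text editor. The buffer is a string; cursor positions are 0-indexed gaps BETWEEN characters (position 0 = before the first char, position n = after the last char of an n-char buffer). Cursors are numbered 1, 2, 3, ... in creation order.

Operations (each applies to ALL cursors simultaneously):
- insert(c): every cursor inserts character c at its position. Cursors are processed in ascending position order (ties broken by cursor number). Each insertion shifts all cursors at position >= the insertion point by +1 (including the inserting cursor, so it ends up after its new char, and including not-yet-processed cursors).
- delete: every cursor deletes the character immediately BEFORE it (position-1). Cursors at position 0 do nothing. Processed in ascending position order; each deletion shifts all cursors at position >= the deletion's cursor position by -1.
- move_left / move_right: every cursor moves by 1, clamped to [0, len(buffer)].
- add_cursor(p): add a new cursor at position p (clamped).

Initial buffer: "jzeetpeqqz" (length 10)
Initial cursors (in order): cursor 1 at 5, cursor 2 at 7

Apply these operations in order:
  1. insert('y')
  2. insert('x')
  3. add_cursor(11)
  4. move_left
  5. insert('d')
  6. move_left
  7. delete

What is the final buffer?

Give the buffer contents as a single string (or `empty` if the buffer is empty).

Answer: jzeetdxpedxqqz

Derivation:
After op 1 (insert('y')): buffer="jzeetypeyqqz" (len 12), cursors c1@6 c2@9, authorship .....1..2...
After op 2 (insert('x')): buffer="jzeetyxpeyxqqz" (len 14), cursors c1@7 c2@11, authorship .....11..22...
After op 3 (add_cursor(11)): buffer="jzeetyxpeyxqqz" (len 14), cursors c1@7 c2@11 c3@11, authorship .....11..22...
After op 4 (move_left): buffer="jzeetyxpeyxqqz" (len 14), cursors c1@6 c2@10 c3@10, authorship .....11..22...
After op 5 (insert('d')): buffer="jzeetydxpeyddxqqz" (len 17), cursors c1@7 c2@13 c3@13, authorship .....111..2232...
After op 6 (move_left): buffer="jzeetydxpeyddxqqz" (len 17), cursors c1@6 c2@12 c3@12, authorship .....111..2232...
After op 7 (delete): buffer="jzeetdxpedxqqz" (len 14), cursors c1@5 c2@9 c3@9, authorship .....11..32...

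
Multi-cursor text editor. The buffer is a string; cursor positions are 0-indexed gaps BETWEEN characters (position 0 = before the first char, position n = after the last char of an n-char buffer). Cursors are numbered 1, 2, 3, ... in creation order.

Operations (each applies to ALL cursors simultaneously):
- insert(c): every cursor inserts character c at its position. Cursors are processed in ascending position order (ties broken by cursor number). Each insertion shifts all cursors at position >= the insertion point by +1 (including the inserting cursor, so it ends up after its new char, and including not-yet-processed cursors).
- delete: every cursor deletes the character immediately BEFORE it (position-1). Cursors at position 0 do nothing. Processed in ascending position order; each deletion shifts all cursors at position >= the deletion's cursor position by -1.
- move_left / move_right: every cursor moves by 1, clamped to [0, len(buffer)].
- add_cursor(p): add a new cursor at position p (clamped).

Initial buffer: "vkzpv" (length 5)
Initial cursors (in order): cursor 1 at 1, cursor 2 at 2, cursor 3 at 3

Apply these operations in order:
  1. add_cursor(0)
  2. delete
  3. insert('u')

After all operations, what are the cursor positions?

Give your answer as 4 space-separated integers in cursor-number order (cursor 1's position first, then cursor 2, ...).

After op 1 (add_cursor(0)): buffer="vkzpv" (len 5), cursors c4@0 c1@1 c2@2 c3@3, authorship .....
After op 2 (delete): buffer="pv" (len 2), cursors c1@0 c2@0 c3@0 c4@0, authorship ..
After op 3 (insert('u')): buffer="uuuupv" (len 6), cursors c1@4 c2@4 c3@4 c4@4, authorship 1234..

Answer: 4 4 4 4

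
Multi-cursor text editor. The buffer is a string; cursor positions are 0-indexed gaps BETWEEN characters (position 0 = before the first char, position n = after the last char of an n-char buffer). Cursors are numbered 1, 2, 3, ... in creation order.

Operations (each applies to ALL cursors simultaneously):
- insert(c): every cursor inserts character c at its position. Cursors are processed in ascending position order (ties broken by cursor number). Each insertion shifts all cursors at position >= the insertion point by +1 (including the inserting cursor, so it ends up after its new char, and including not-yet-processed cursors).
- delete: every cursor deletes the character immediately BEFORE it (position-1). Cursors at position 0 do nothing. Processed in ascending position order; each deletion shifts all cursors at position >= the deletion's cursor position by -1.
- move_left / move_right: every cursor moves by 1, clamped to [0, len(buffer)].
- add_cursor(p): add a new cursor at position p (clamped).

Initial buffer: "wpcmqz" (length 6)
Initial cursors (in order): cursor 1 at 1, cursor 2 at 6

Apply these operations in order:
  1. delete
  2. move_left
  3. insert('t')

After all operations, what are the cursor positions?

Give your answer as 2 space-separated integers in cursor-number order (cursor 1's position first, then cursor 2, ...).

Answer: 1 5

Derivation:
After op 1 (delete): buffer="pcmq" (len 4), cursors c1@0 c2@4, authorship ....
After op 2 (move_left): buffer="pcmq" (len 4), cursors c1@0 c2@3, authorship ....
After op 3 (insert('t')): buffer="tpcmtq" (len 6), cursors c1@1 c2@5, authorship 1...2.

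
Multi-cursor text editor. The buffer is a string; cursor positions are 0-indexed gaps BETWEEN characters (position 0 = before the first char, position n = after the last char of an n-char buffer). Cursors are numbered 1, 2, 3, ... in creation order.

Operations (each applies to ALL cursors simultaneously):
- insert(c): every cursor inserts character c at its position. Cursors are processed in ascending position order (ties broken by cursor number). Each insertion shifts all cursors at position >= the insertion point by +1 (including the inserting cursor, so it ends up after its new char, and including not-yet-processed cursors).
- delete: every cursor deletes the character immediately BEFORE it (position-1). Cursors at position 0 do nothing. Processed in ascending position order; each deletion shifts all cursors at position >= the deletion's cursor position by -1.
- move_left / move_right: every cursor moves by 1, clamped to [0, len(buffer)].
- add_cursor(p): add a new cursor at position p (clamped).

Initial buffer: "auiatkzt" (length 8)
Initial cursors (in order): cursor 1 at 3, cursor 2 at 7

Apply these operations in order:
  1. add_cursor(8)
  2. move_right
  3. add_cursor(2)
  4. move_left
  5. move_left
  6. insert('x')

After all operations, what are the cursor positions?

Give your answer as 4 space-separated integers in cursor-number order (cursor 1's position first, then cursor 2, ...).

After op 1 (add_cursor(8)): buffer="auiatkzt" (len 8), cursors c1@3 c2@7 c3@8, authorship ........
After op 2 (move_right): buffer="auiatkzt" (len 8), cursors c1@4 c2@8 c3@8, authorship ........
After op 3 (add_cursor(2)): buffer="auiatkzt" (len 8), cursors c4@2 c1@4 c2@8 c3@8, authorship ........
After op 4 (move_left): buffer="auiatkzt" (len 8), cursors c4@1 c1@3 c2@7 c3@7, authorship ........
After op 5 (move_left): buffer="auiatkzt" (len 8), cursors c4@0 c1@2 c2@6 c3@6, authorship ........
After op 6 (insert('x')): buffer="xauxiatkxxzt" (len 12), cursors c4@1 c1@4 c2@10 c3@10, authorship 4..1....23..

Answer: 4 10 10 1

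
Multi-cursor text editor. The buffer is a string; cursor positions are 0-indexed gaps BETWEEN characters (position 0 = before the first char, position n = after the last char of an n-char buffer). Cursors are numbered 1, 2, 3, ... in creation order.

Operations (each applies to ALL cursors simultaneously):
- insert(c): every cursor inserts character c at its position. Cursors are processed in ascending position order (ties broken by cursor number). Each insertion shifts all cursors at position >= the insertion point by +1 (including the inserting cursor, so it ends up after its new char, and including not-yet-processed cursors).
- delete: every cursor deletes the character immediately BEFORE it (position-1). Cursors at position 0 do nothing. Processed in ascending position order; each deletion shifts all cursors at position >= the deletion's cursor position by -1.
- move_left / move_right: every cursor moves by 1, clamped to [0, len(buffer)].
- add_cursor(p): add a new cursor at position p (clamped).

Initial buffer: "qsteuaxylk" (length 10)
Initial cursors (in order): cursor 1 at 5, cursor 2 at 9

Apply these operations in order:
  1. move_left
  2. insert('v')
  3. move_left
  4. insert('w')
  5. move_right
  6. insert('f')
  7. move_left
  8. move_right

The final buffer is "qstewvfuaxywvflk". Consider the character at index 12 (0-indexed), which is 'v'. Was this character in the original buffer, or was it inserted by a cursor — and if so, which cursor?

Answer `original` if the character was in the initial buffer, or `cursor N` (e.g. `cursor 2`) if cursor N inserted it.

Answer: cursor 2

Derivation:
After op 1 (move_left): buffer="qsteuaxylk" (len 10), cursors c1@4 c2@8, authorship ..........
After op 2 (insert('v')): buffer="qstevuaxyvlk" (len 12), cursors c1@5 c2@10, authorship ....1....2..
After op 3 (move_left): buffer="qstevuaxyvlk" (len 12), cursors c1@4 c2@9, authorship ....1....2..
After op 4 (insert('w')): buffer="qstewvuaxywvlk" (len 14), cursors c1@5 c2@11, authorship ....11....22..
After op 5 (move_right): buffer="qstewvuaxywvlk" (len 14), cursors c1@6 c2@12, authorship ....11....22..
After op 6 (insert('f')): buffer="qstewvfuaxywvflk" (len 16), cursors c1@7 c2@14, authorship ....111....222..
After op 7 (move_left): buffer="qstewvfuaxywvflk" (len 16), cursors c1@6 c2@13, authorship ....111....222..
After op 8 (move_right): buffer="qstewvfuaxywvflk" (len 16), cursors c1@7 c2@14, authorship ....111....222..
Authorship (.=original, N=cursor N): . . . . 1 1 1 . . . . 2 2 2 . .
Index 12: author = 2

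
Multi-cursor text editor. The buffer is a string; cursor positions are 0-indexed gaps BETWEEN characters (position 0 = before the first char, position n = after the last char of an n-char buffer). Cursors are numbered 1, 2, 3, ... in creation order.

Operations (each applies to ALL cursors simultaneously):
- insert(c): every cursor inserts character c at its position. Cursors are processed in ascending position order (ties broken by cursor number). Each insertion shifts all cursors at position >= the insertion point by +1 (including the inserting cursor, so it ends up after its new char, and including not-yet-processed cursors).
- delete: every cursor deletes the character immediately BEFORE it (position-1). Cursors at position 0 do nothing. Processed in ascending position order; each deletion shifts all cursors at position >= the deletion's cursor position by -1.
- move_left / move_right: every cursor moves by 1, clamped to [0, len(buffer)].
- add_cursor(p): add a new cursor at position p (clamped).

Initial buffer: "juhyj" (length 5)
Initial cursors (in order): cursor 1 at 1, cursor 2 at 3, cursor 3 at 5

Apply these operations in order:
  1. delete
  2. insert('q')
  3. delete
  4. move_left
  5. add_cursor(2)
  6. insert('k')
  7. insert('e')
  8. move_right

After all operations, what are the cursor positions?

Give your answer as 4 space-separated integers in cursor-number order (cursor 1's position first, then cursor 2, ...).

After op 1 (delete): buffer="uy" (len 2), cursors c1@0 c2@1 c3@2, authorship ..
After op 2 (insert('q')): buffer="quqyq" (len 5), cursors c1@1 c2@3 c3@5, authorship 1.2.3
After op 3 (delete): buffer="uy" (len 2), cursors c1@0 c2@1 c3@2, authorship ..
After op 4 (move_left): buffer="uy" (len 2), cursors c1@0 c2@0 c3@1, authorship ..
After op 5 (add_cursor(2)): buffer="uy" (len 2), cursors c1@0 c2@0 c3@1 c4@2, authorship ..
After op 6 (insert('k')): buffer="kkukyk" (len 6), cursors c1@2 c2@2 c3@4 c4@6, authorship 12.3.4
After op 7 (insert('e')): buffer="kkeeukeyke" (len 10), cursors c1@4 c2@4 c3@7 c4@10, authorship 1212.33.44
After op 8 (move_right): buffer="kkeeukeyke" (len 10), cursors c1@5 c2@5 c3@8 c4@10, authorship 1212.33.44

Answer: 5 5 8 10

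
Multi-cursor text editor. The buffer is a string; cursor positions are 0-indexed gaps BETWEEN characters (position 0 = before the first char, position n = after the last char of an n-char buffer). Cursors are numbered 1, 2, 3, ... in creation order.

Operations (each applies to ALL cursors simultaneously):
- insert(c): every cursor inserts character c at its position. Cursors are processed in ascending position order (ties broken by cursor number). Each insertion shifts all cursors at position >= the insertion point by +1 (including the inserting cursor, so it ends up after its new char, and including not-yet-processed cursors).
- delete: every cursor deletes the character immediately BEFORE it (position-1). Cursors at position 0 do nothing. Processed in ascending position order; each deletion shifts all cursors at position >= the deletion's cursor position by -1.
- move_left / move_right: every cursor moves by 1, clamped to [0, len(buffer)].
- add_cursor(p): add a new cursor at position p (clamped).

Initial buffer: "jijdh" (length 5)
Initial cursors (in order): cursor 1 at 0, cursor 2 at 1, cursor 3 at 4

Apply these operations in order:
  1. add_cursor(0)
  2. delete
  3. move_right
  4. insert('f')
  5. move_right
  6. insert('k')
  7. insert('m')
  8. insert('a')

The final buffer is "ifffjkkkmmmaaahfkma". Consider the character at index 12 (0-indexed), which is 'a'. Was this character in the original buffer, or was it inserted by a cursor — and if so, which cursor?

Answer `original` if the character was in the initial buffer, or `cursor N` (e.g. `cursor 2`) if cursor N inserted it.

Answer: cursor 2

Derivation:
After op 1 (add_cursor(0)): buffer="jijdh" (len 5), cursors c1@0 c4@0 c2@1 c3@4, authorship .....
After op 2 (delete): buffer="ijh" (len 3), cursors c1@0 c2@0 c4@0 c3@2, authorship ...
After op 3 (move_right): buffer="ijh" (len 3), cursors c1@1 c2@1 c4@1 c3@3, authorship ...
After op 4 (insert('f')): buffer="ifffjhf" (len 7), cursors c1@4 c2@4 c4@4 c3@7, authorship .124..3
After op 5 (move_right): buffer="ifffjhf" (len 7), cursors c1@5 c2@5 c4@5 c3@7, authorship .124..3
After op 6 (insert('k')): buffer="ifffjkkkhfk" (len 11), cursors c1@8 c2@8 c4@8 c3@11, authorship .124.124.33
After op 7 (insert('m')): buffer="ifffjkkkmmmhfkm" (len 15), cursors c1@11 c2@11 c4@11 c3@15, authorship .124.124124.333
After op 8 (insert('a')): buffer="ifffjkkkmmmaaahfkma" (len 19), cursors c1@14 c2@14 c4@14 c3@19, authorship .124.124124124.3333
Authorship (.=original, N=cursor N): . 1 2 4 . 1 2 4 1 2 4 1 2 4 . 3 3 3 3
Index 12: author = 2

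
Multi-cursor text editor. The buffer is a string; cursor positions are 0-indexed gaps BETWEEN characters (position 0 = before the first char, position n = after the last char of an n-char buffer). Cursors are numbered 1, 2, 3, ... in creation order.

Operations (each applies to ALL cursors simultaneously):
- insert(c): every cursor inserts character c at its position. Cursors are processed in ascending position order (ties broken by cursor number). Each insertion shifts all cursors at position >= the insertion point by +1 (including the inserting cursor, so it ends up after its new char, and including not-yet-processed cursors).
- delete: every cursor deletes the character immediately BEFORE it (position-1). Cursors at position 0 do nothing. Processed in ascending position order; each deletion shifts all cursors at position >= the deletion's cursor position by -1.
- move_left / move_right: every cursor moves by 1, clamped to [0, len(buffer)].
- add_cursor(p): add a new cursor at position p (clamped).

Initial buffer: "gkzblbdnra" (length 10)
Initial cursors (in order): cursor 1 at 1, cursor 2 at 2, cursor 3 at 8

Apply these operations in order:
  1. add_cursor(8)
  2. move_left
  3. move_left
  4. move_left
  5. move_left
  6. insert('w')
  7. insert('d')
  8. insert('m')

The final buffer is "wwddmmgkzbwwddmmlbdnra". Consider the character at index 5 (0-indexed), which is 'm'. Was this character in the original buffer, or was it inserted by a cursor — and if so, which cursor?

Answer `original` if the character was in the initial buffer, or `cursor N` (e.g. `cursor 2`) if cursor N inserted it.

Answer: cursor 2

Derivation:
After op 1 (add_cursor(8)): buffer="gkzblbdnra" (len 10), cursors c1@1 c2@2 c3@8 c4@8, authorship ..........
After op 2 (move_left): buffer="gkzblbdnra" (len 10), cursors c1@0 c2@1 c3@7 c4@7, authorship ..........
After op 3 (move_left): buffer="gkzblbdnra" (len 10), cursors c1@0 c2@0 c3@6 c4@6, authorship ..........
After op 4 (move_left): buffer="gkzblbdnra" (len 10), cursors c1@0 c2@0 c3@5 c4@5, authorship ..........
After op 5 (move_left): buffer="gkzblbdnra" (len 10), cursors c1@0 c2@0 c3@4 c4@4, authorship ..........
After op 6 (insert('w')): buffer="wwgkzbwwlbdnra" (len 14), cursors c1@2 c2@2 c3@8 c4@8, authorship 12....34......
After op 7 (insert('d')): buffer="wwddgkzbwwddlbdnra" (len 18), cursors c1@4 c2@4 c3@12 c4@12, authorship 1212....3434......
After op 8 (insert('m')): buffer="wwddmmgkzbwwddmmlbdnra" (len 22), cursors c1@6 c2@6 c3@16 c4@16, authorship 121212....343434......
Authorship (.=original, N=cursor N): 1 2 1 2 1 2 . . . . 3 4 3 4 3 4 . . . . . .
Index 5: author = 2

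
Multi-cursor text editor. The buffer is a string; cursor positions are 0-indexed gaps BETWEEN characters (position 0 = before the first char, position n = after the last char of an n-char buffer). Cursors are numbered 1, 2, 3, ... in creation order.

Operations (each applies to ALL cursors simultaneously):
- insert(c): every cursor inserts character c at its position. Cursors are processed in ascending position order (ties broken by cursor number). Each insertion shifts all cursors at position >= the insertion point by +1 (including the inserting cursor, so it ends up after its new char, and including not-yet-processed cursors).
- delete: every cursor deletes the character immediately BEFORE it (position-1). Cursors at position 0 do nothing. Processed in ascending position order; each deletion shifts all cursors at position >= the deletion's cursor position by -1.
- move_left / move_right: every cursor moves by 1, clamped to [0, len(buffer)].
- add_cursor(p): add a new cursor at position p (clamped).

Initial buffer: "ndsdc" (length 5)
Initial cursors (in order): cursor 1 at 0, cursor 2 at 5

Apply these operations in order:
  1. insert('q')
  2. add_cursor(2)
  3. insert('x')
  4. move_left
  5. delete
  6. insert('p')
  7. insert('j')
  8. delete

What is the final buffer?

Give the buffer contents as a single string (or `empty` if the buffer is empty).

After op 1 (insert('q')): buffer="qndsdcq" (len 7), cursors c1@1 c2@7, authorship 1.....2
After op 2 (add_cursor(2)): buffer="qndsdcq" (len 7), cursors c1@1 c3@2 c2@7, authorship 1.....2
After op 3 (insert('x')): buffer="qxnxdsdcqx" (len 10), cursors c1@2 c3@4 c2@10, authorship 11.3....22
After op 4 (move_left): buffer="qxnxdsdcqx" (len 10), cursors c1@1 c3@3 c2@9, authorship 11.3....22
After op 5 (delete): buffer="xxdsdcx" (len 7), cursors c1@0 c3@1 c2@6, authorship 13....2
After op 6 (insert('p')): buffer="pxpxdsdcpx" (len 10), cursors c1@1 c3@3 c2@9, authorship 1133....22
After op 7 (insert('j')): buffer="pjxpjxdsdcpjx" (len 13), cursors c1@2 c3@5 c2@12, authorship 111333....222
After op 8 (delete): buffer="pxpxdsdcpx" (len 10), cursors c1@1 c3@3 c2@9, authorship 1133....22

Answer: pxpxdsdcpx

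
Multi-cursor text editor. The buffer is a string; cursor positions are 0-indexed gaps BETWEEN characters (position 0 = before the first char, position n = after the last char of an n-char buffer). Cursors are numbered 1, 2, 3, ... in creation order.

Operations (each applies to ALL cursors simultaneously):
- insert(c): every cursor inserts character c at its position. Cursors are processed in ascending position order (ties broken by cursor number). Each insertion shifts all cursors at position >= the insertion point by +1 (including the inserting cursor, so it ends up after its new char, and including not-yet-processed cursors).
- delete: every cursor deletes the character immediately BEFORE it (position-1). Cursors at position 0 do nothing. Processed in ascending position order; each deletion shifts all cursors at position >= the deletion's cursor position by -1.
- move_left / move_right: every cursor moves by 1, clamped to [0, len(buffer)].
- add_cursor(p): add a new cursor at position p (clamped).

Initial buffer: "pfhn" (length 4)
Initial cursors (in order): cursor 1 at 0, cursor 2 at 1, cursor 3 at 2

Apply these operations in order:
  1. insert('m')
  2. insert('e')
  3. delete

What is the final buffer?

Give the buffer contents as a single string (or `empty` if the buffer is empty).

Answer: mpmfmhn

Derivation:
After op 1 (insert('m')): buffer="mpmfmhn" (len 7), cursors c1@1 c2@3 c3@5, authorship 1.2.3..
After op 2 (insert('e')): buffer="mepmefmehn" (len 10), cursors c1@2 c2@5 c3@8, authorship 11.22.33..
After op 3 (delete): buffer="mpmfmhn" (len 7), cursors c1@1 c2@3 c3@5, authorship 1.2.3..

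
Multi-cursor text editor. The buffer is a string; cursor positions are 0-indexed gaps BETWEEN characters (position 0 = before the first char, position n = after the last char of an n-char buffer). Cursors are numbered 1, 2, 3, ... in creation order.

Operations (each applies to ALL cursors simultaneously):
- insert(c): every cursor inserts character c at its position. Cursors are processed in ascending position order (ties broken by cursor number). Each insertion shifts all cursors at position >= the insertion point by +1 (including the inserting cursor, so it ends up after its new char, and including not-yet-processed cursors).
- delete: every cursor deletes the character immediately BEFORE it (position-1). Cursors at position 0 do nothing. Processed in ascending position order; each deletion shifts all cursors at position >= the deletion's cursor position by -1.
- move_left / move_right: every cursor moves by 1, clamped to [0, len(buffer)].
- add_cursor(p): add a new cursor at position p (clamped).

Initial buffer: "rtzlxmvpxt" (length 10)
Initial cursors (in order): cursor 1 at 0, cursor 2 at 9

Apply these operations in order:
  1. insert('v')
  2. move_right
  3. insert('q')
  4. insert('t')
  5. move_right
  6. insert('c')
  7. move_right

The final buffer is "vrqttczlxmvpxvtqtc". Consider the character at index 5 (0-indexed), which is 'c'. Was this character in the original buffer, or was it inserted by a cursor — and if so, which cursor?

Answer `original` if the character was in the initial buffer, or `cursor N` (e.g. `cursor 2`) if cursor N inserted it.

After op 1 (insert('v')): buffer="vrtzlxmvpxvt" (len 12), cursors c1@1 c2@11, authorship 1.........2.
After op 2 (move_right): buffer="vrtzlxmvpxvt" (len 12), cursors c1@2 c2@12, authorship 1.........2.
After op 3 (insert('q')): buffer="vrqtzlxmvpxvtq" (len 14), cursors c1@3 c2@14, authorship 1.1........2.2
After op 4 (insert('t')): buffer="vrqttzlxmvpxvtqt" (len 16), cursors c1@4 c2@16, authorship 1.11........2.22
After op 5 (move_right): buffer="vrqttzlxmvpxvtqt" (len 16), cursors c1@5 c2@16, authorship 1.11........2.22
After op 6 (insert('c')): buffer="vrqttczlxmvpxvtqtc" (len 18), cursors c1@6 c2@18, authorship 1.11.1.......2.222
After op 7 (move_right): buffer="vrqttczlxmvpxvtqtc" (len 18), cursors c1@7 c2@18, authorship 1.11.1.......2.222
Authorship (.=original, N=cursor N): 1 . 1 1 . 1 . . . . . . . 2 . 2 2 2
Index 5: author = 1

Answer: cursor 1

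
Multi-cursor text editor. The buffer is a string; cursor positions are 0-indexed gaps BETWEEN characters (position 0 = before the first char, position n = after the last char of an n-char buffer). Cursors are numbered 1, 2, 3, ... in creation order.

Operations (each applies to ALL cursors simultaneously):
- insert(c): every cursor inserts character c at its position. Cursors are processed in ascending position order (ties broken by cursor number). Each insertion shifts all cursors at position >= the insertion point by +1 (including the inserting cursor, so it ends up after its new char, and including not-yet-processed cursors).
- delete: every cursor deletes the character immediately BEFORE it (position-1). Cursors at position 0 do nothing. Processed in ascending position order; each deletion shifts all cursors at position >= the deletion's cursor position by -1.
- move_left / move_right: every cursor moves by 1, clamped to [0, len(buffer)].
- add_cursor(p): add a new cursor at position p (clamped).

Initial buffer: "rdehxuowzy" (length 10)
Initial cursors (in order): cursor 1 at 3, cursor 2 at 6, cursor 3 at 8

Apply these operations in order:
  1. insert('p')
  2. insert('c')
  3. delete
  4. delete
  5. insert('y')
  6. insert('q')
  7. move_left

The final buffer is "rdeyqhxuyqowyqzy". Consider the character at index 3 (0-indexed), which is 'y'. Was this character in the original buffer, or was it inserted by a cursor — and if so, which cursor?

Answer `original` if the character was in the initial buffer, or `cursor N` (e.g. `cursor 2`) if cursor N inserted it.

Answer: cursor 1

Derivation:
After op 1 (insert('p')): buffer="rdephxupowpzy" (len 13), cursors c1@4 c2@8 c3@11, authorship ...1...2..3..
After op 2 (insert('c')): buffer="rdepchxupcowpczy" (len 16), cursors c1@5 c2@10 c3@14, authorship ...11...22..33..
After op 3 (delete): buffer="rdephxupowpzy" (len 13), cursors c1@4 c2@8 c3@11, authorship ...1...2..3..
After op 4 (delete): buffer="rdehxuowzy" (len 10), cursors c1@3 c2@6 c3@8, authorship ..........
After op 5 (insert('y')): buffer="rdeyhxuyowyzy" (len 13), cursors c1@4 c2@8 c3@11, authorship ...1...2..3..
After op 6 (insert('q')): buffer="rdeyqhxuyqowyqzy" (len 16), cursors c1@5 c2@10 c3@14, authorship ...11...22..33..
After op 7 (move_left): buffer="rdeyqhxuyqowyqzy" (len 16), cursors c1@4 c2@9 c3@13, authorship ...11...22..33..
Authorship (.=original, N=cursor N): . . . 1 1 . . . 2 2 . . 3 3 . .
Index 3: author = 1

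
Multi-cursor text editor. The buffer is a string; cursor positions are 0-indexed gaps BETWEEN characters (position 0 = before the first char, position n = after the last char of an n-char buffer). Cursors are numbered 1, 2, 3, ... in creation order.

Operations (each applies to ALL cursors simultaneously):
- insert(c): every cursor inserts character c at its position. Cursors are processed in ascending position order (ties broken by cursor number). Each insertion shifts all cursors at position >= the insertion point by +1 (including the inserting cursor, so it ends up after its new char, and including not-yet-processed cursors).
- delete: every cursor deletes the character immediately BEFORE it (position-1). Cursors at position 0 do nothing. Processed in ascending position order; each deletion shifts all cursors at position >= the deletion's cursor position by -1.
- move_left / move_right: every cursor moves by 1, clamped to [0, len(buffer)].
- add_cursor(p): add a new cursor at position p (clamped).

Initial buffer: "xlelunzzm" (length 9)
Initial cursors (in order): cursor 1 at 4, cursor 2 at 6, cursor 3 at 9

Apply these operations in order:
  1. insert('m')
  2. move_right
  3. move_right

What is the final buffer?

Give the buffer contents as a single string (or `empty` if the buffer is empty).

After op 1 (insert('m')): buffer="xlelmunmzzmm" (len 12), cursors c1@5 c2@8 c3@12, authorship ....1..2...3
After op 2 (move_right): buffer="xlelmunmzzmm" (len 12), cursors c1@6 c2@9 c3@12, authorship ....1..2...3
After op 3 (move_right): buffer="xlelmunmzzmm" (len 12), cursors c1@7 c2@10 c3@12, authorship ....1..2...3

Answer: xlelmunmzzmm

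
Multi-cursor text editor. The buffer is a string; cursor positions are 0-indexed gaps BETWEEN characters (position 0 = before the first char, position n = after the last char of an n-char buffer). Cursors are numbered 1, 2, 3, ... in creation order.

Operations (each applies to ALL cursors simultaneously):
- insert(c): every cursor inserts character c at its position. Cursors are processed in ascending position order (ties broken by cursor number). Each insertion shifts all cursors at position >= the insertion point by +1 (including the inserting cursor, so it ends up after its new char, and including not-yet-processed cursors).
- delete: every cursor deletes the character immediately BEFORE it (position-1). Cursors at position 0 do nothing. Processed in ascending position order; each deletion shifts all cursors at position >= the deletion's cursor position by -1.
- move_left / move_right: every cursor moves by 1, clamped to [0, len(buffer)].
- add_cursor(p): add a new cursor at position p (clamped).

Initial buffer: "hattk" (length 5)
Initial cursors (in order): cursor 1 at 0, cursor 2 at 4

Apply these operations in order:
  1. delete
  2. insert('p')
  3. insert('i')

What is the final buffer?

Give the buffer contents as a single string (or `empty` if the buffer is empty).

After op 1 (delete): buffer="hatk" (len 4), cursors c1@0 c2@3, authorship ....
After op 2 (insert('p')): buffer="phatpk" (len 6), cursors c1@1 c2@5, authorship 1...2.
After op 3 (insert('i')): buffer="pihatpik" (len 8), cursors c1@2 c2@7, authorship 11...22.

Answer: pihatpik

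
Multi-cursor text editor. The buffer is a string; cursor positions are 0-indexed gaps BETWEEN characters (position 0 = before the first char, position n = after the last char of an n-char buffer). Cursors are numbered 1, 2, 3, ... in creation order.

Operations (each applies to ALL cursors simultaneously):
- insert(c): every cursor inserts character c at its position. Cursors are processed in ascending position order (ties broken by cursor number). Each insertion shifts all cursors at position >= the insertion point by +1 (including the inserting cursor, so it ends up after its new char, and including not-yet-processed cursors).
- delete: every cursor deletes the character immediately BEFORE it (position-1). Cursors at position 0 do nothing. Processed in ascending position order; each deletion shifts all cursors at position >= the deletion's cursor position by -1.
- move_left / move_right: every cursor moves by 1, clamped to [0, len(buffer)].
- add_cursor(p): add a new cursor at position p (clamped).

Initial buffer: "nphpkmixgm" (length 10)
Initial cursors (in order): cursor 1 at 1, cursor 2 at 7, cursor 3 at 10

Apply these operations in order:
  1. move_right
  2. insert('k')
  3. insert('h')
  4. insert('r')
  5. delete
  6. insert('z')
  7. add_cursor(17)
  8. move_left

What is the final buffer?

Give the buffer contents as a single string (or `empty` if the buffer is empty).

Answer: npkhzhpkmixkhzgmkhz

Derivation:
After op 1 (move_right): buffer="nphpkmixgm" (len 10), cursors c1@2 c2@8 c3@10, authorship ..........
After op 2 (insert('k')): buffer="npkhpkmixkgmk" (len 13), cursors c1@3 c2@10 c3@13, authorship ..1......2..3
After op 3 (insert('h')): buffer="npkhhpkmixkhgmkh" (len 16), cursors c1@4 c2@12 c3@16, authorship ..11......22..33
After op 4 (insert('r')): buffer="npkhrhpkmixkhrgmkhr" (len 19), cursors c1@5 c2@14 c3@19, authorship ..111......222..333
After op 5 (delete): buffer="npkhhpkmixkhgmkh" (len 16), cursors c1@4 c2@12 c3@16, authorship ..11......22..33
After op 6 (insert('z')): buffer="npkhzhpkmixkhzgmkhz" (len 19), cursors c1@5 c2@14 c3@19, authorship ..111......222..333
After op 7 (add_cursor(17)): buffer="npkhzhpkmixkhzgmkhz" (len 19), cursors c1@5 c2@14 c4@17 c3@19, authorship ..111......222..333
After op 8 (move_left): buffer="npkhzhpkmixkhzgmkhz" (len 19), cursors c1@4 c2@13 c4@16 c3@18, authorship ..111......222..333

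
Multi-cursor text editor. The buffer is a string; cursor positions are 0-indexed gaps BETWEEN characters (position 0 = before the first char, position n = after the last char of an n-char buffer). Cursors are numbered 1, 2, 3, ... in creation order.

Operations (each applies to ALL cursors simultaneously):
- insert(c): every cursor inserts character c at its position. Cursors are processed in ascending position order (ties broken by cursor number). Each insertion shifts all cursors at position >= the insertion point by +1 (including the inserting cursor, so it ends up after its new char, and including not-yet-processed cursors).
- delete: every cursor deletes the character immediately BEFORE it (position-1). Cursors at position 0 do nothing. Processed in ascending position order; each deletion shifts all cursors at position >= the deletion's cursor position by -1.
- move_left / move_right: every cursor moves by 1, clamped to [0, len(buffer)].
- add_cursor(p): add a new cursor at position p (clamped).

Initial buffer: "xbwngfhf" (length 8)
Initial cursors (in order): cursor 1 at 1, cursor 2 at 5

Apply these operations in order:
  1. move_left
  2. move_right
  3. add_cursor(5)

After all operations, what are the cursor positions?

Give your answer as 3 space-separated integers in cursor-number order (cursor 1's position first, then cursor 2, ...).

Answer: 1 5 5

Derivation:
After op 1 (move_left): buffer="xbwngfhf" (len 8), cursors c1@0 c2@4, authorship ........
After op 2 (move_right): buffer="xbwngfhf" (len 8), cursors c1@1 c2@5, authorship ........
After op 3 (add_cursor(5)): buffer="xbwngfhf" (len 8), cursors c1@1 c2@5 c3@5, authorship ........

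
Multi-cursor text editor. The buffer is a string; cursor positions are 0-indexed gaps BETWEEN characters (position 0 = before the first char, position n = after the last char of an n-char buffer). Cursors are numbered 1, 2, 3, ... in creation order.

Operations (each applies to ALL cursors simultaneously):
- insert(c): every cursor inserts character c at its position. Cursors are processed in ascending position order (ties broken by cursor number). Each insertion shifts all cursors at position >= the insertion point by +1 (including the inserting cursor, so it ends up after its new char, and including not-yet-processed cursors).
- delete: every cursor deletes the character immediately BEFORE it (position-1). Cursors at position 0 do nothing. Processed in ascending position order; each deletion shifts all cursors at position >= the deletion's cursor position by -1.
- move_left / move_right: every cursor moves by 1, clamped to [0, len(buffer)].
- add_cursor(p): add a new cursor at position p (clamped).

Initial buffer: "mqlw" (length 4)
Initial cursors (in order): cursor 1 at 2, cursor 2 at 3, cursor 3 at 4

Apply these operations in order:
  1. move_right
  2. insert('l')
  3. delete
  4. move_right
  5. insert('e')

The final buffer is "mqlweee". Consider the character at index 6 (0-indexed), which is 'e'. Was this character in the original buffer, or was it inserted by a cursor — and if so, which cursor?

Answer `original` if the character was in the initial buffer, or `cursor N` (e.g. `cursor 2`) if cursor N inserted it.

Answer: cursor 3

Derivation:
After op 1 (move_right): buffer="mqlw" (len 4), cursors c1@3 c2@4 c3@4, authorship ....
After op 2 (insert('l')): buffer="mqllwll" (len 7), cursors c1@4 c2@7 c3@7, authorship ...1.23
After op 3 (delete): buffer="mqlw" (len 4), cursors c1@3 c2@4 c3@4, authorship ....
After op 4 (move_right): buffer="mqlw" (len 4), cursors c1@4 c2@4 c3@4, authorship ....
After op 5 (insert('e')): buffer="mqlweee" (len 7), cursors c1@7 c2@7 c3@7, authorship ....123
Authorship (.=original, N=cursor N): . . . . 1 2 3
Index 6: author = 3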